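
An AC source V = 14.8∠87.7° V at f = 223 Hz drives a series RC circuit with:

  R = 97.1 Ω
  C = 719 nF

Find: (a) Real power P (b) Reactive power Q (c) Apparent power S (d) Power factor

Step 1 — Angular frequency: ω = 2π·f = 2π·223 = 1401 rad/s.
Step 2 — Component impedances:
  R: Z = R = 97.1 Ω
  C: Z = 1/(jωC) = -j/(ω·C) = 0 - j992.6 Ω
Step 3 — Series combination: Z_total = R + C = 97.1 - j992.6 Ω = 997.4∠-84.4° Ω.
Step 4 — Source phasor: V = 14.8∠87.7° V = 0.594 + j14.79 V.
Step 5 — Current: I = V / Z = -0.0147 + j0.002036 A = 0.01484∠172.1° A.
Step 6 — Complex power: S = V·I* = 0.02138 - j0.2186 VA.
Step 7 — Real power: P = Re(S) = 0.02138 W.
Step 8 — Reactive power: Q = Im(S) = -0.2186 VAR.
Step 9 — Apparent power: |S| = 0.2196 VA.
Step 10 — Power factor: PF = P/|S| = 0.09736 (leading).

(a) P = 0.02138 W  (b) Q = -0.2186 VAR  (c) S = 0.2196 VA  (d) PF = 0.09736 (leading)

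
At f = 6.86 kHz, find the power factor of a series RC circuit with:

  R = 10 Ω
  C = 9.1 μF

Step 1 — Angular frequency: ω = 2π·f = 2π·6860 = 4.31e+04 rad/s.
Step 2 — Component impedances:
  R: Z = R = 10 Ω
  C: Z = 1/(jωC) = -j/(ω·C) = 0 - j2.549 Ω
Step 3 — Series combination: Z_total = R + C = 10 - j2.549 Ω = 10.32∠-14.3° Ω.
Step 4 — Power factor: PF = cos(φ) = Re(Z)/|Z| = 10/10.32 = 0.969.
Step 5 — Type: Im(Z) = -2.549 ⇒ leading (phase φ = -14.3°).

PF = 0.969 (leading, φ = -14.3°)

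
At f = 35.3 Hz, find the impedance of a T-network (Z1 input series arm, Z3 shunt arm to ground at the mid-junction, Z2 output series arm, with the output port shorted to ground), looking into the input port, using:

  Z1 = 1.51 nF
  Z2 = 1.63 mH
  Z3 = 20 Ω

Step 1 — Angular frequency: ω = 2π·f = 2π·35.3 = 221.8 rad/s.
Step 2 — Component impedances:
  Z1: Z = 1/(jωC) = -j/(ω·C) = 0 - j2.986e+06 Ω
  Z2: Z = jωL = j·221.8·0.00163 = 0 + j0.3615 Ω
  Z3: Z = R = 20 Ω
Step 3 — With the output port shorted to ground, the output series arm Z2 runs from the junction to ground; the shunt arm Z3 also runs from the junction to ground. They appear in parallel: Z3 || Z2 = 0.006533 + j0.3614 Ω.
Step 4 — Series with input arm Z1: Z_in = Z1 + (Z3 || Z2) = 0.006533 - j2.986e+06 Ω = 2.986e+06∠-90.0° Ω.

Z = 0.006533 - j2.986e+06 Ω = 2.986e+06∠-90.0° Ω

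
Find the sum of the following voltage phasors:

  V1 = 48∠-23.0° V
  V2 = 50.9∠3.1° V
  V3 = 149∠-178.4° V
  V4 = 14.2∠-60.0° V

Step 1 — Convert each phasor to rectangular form:
  V1 = 48·(cos(-23.0°) + j·sin(-23.0°)) = 44.18 - j18.76 V
  V2 = 50.9·(cos(3.1°) + j·sin(3.1°)) = 50.83 + j2.753 V
  V3 = 149·(cos(-178.4°) + j·sin(-178.4°)) = -148.9 - j4.16 V
  V4 = 14.2·(cos(-60.0°) + j·sin(-60.0°)) = 7.1 - j12.3 V
Step 2 — Sum components: V_total = -46.83 - j32.46 V.
Step 3 — Convert to polar: |V_total| = 56.98 V, ∠V_total = -145.3°.

V_total = 56.98∠-145.3° V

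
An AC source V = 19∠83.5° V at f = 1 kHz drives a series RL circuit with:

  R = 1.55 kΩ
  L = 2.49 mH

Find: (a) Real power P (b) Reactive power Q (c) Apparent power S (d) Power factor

Step 1 — Angular frequency: ω = 2π·f = 2π·1000 = 6283 rad/s.
Step 2 — Component impedances:
  R: Z = R = 1550 Ω
  L: Z = jωL = j·6283·0.00249 = 0 + j15.65 Ω
Step 3 — Series combination: Z_total = R + L = 1550 + j15.65 Ω = 1550∠0.6° Ω.
Step 4 — Source phasor: V = 19∠83.5° V = 2.151 + j18.88 V.
Step 5 — Current: I = V / Z = 0.00151 + j0.01216 A = 0.01226∠82.9° A.
Step 6 — Complex power: S = V·I* = 0.2329 + j0.002351 VA.
Step 7 — Real power: P = Re(S) = 0.2329 W.
Step 8 — Reactive power: Q = Im(S) = 0.002351 VAR.
Step 9 — Apparent power: |S| = 0.2329 VA.
Step 10 — Power factor: PF = P/|S| = 0.9999 (lagging).

(a) P = 0.2329 W  (b) Q = 0.002351 VAR  (c) S = 0.2329 VA  (d) PF = 0.9999 (lagging)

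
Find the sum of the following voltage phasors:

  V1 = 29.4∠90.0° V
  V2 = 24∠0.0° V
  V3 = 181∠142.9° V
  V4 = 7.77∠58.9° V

Step 1 — Convert each phasor to rectangular form:
  V1 = 29.4·(cos(90.0°) + j·sin(90.0°)) = 0 + j29.4 V
  V2 = 24·(cos(0.0°) + j·sin(0.0°)) = 24 V
  V3 = 181·(cos(142.9°) + j·sin(142.9°)) = -144.4 + j109.2 V
  V4 = 7.77·(cos(58.9°) + j·sin(58.9°)) = 4.013 + j6.653 V
Step 2 — Sum components: V_total = -116.3 + j145.2 V.
Step 3 — Convert to polar: |V_total| = 186.1 V, ∠V_total = 128.7°.

V_total = 186.1∠128.7° V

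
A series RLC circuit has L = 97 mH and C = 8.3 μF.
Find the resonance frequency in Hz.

Step 1 — Resonance condition Im(Z)=0 gives ω₀ = 1/√(LC).
Step 2 — ω₀ = 1/√(0.097·8.3e-06) = 1114 rad/s.
Step 3 — f₀ = ω₀/(2π) = 177.4 Hz.

f₀ = 177.4 Hz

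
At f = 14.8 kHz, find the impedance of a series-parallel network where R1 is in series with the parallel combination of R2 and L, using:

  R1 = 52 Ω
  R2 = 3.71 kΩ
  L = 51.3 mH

Step 1 — Angular frequency: ω = 2π·f = 2π·1.48e+04 = 9.299e+04 rad/s.
Step 2 — Component impedances:
  R1: Z = R = 52 Ω
  R2: Z = R = 3710 Ω
  L: Z = jωL = j·9.299e+04·0.0513 = 0 + j4770 Ω
Step 3 — Parallel branch: R2 || L = 1/(1/R2 + 1/L) = 2312 + j1798 Ω.
Step 4 — Series with R1: Z_total = R1 + (R2 || L) = 2364 + j1798 Ω = 2970∠37.3° Ω.

Z = 2364 + j1798 Ω = 2970∠37.3° Ω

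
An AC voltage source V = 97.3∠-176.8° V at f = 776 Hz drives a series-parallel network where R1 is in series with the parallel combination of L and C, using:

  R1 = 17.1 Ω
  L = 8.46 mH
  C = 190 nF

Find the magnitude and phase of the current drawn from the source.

Step 1 — Angular frequency: ω = 2π·f = 2π·776 = 4876 rad/s.
Step 2 — Component impedances:
  R1: Z = R = 17.1 Ω
  L: Z = jωL = j·4876·0.00846 = 0 + j41.25 Ω
  C: Z = 1/(jωC) = -j/(ω·C) = 0 - j1079 Ω
Step 3 — Parallel branch: L || C = 1/(1/L + 1/C) = 0 + j42.89 Ω.
Step 4 — Series with R1: Z_total = R1 + (L || C) = 17.1 + j42.89 Ω = 46.17∠68.3° Ω.
Step 5 — Source phasor: V = 97.3∠-176.8° V = -97.15 - j5.431 V.
Step 6 — Ohm's law: I = V / Z_total = (-97.15 - j5.431) / (17.1 + j42.89) = -0.8885 + j1.911 A.
Step 7 — Convert to polar: |I| = 2.107 A, ∠I = 114.9°.

I = 2.107∠114.9° A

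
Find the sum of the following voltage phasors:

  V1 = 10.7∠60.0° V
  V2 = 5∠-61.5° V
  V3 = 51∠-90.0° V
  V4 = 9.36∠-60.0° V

Step 1 — Convert each phasor to rectangular form:
  V1 = 10.7·(cos(60.0°) + j·sin(60.0°)) = 5.35 + j9.266 V
  V2 = 5·(cos(-61.5°) + j·sin(-61.5°)) = 2.386 - j4.394 V
  V3 = 51·(cos(-90.0°) + j·sin(-90.0°)) = 0 - j51 V
  V4 = 9.36·(cos(-60.0°) + j·sin(-60.0°)) = 4.68 - j8.106 V
Step 2 — Sum components: V_total = 12.42 - j54.23 V.
Step 3 — Convert to polar: |V_total| = 55.64 V, ∠V_total = -77.1°.

V_total = 55.64∠-77.1° V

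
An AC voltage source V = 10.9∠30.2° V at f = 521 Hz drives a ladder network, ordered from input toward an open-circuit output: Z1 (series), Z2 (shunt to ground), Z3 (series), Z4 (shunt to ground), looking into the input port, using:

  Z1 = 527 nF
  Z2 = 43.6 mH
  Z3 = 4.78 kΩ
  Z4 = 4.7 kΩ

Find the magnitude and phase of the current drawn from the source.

Step 1 — Angular frequency: ω = 2π·f = 2π·521 = 3274 rad/s.
Step 2 — Component impedances:
  Z1: Z = 1/(jωC) = -j/(ω·C) = 0 - j579.7 Ω
  Z2: Z = jωL = j·3274·0.0436 = 0 + j142.7 Ω
  Z3: Z = R = 4780 Ω
  Z4: Z = R = 4700 Ω
Step 3 — Ladder network (open output): work backward from the far end, alternating series and parallel combinations. Z_in = 2.148 - j437 Ω = 437∠-89.7° Ω.
Step 4 — Source phasor: V = 10.9∠30.2° V = 9.421 + j5.483 V.
Step 5 — Ohm's law: I = V / Z_total = (9.421 + j5.483) / (2.148 - j437) = -0.01244 + j0.02162 A.
Step 6 — Convert to polar: |I| = 0.02494 A, ∠I = 119.9°.

I = 0.02494∠119.9° A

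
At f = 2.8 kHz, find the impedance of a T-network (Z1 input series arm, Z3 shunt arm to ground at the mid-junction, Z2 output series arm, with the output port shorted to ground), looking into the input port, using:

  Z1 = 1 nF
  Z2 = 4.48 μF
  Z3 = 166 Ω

Step 1 — Angular frequency: ω = 2π·f = 2π·2800 = 1.759e+04 rad/s.
Step 2 — Component impedances:
  Z1: Z = 1/(jωC) = -j/(ω·C) = 0 - j5.684e+04 Ω
  Z2: Z = 1/(jωC) = -j/(ω·C) = 0 - j12.69 Ω
  Z3: Z = R = 166 Ω
Step 3 — With the output port shorted to ground, the output series arm Z2 runs from the junction to ground; the shunt arm Z3 also runs from the junction to ground. They appear in parallel: Z3 || Z2 = 0.9641 - j12.61 Ω.
Step 4 — Series with input arm Z1: Z_in = Z1 + (Z3 || Z2) = 0.9641 - j5.685e+04 Ω = 5.685e+04∠-90.0° Ω.

Z = 0.9641 - j5.685e+04 Ω = 5.685e+04∠-90.0° Ω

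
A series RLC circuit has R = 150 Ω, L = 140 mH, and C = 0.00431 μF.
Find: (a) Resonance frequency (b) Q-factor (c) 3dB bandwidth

Step 1 — Resonance: ω₀ = 1/√(LC) = 1/√(0.14·4.31e-09) = 4.071e+04 rad/s.
Step 2 — f₀ = ω₀/(2π) = 6479 Hz.
Step 3 — Series Q: Q = ω₀L/R = 4.071e+04·0.14/150 = 38.
Step 4 — Bandwidth: Δω = ω₀/Q = 1071 rad/s; BW = Δω/(2π) = 170.5 Hz.

(a) f₀ = 6479 Hz  (b) Q = 38  (c) BW = 170.5 Hz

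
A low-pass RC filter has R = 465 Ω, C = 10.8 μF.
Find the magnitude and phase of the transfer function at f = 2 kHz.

Step 1 — Angular frequency: ω = 2π·2000 = 1.257e+04 rad/s.
Step 2 — Transfer function: H(jω) = 1/(1 + jωRC).
Step 3 — Denominator: 1 + jωRC = 1 + j·1.257e+04·465·1.08e-05 = 1 + j63.11.
Step 4 — H = 0.000251 - j0.01584.
Step 5 — Magnitude: |H| = 0.01584 (-36.0 dB); phase: φ = -89.1°.

|H| = 0.01584 (-36.0 dB), φ = -89.1°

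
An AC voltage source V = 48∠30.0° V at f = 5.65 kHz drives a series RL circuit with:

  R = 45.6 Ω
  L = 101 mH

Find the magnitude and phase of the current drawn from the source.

Step 1 — Angular frequency: ω = 2π·f = 2π·5650 = 3.55e+04 rad/s.
Step 2 — Component impedances:
  R: Z = R = 45.6 Ω
  L: Z = jωL = j·3.55e+04·0.101 = 0 + j3585 Ω
Step 3 — Series combination: Z_total = R + L = 45.6 + j3585 Ω = 3586∠89.3° Ω.
Step 4 — Source phasor: V = 48∠30.0° V = 41.57 + j24 V.
Step 5 — Ohm's law: I = V / Z_total = (41.57 + j24) / (45.6 + j3585) = 0.00684 - j0.01151 A.
Step 6 — Convert to polar: |I| = 0.01339 A, ∠I = -59.3°.

I = 0.01339∠-59.3° A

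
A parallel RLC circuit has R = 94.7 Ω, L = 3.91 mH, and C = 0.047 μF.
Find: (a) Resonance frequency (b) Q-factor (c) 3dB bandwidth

Step 1 — Resonance: ω₀ = 1/√(LC) = 1/√(0.00391·4.7e-08) = 7.377e+04 rad/s.
Step 2 — f₀ = ω₀/(2π) = 1.174e+04 Hz.
Step 3 — Parallel Q: Q = R/(ω₀L) = 94.7/(7.377e+04·0.00391) = 0.3283.
Step 4 — Bandwidth: Δω = ω₀/Q = 2.247e+05 rad/s; BW = Δω/(2π) = 3.576e+04 Hz.

(a) f₀ = 1.174e+04 Hz  (b) Q = 0.3283  (c) BW = 3.576e+04 Hz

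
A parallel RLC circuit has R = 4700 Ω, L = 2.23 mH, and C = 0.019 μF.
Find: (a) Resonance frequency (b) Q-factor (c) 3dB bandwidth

Step 1 — Resonance: ω₀ = 1/√(LC) = 1/√(0.00223·1.9e-08) = 1.536e+05 rad/s.
Step 2 — f₀ = ω₀/(2π) = 2.445e+04 Hz.
Step 3 — Parallel Q: Q = R/(ω₀L) = 4700/(1.536e+05·0.00223) = 13.72.
Step 4 — Bandwidth: Δω = ω₀/Q = 1.12e+04 rad/s; BW = Δω/(2π) = 1782 Hz.

(a) f₀ = 2.445e+04 Hz  (b) Q = 13.72  (c) BW = 1782 Hz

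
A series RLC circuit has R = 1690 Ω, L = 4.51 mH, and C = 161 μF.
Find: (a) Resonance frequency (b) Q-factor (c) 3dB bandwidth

Step 1 — Resonance: ω₀ = 1/√(LC) = 1/√(0.00451·0.000161) = 1174 rad/s.
Step 2 — f₀ = ω₀/(2π) = 186.8 Hz.
Step 3 — Series Q: Q = ω₀L/R = 1174·0.00451/1690 = 0.003132.
Step 4 — Bandwidth: Δω = ω₀/Q = 3.747e+05 rad/s; BW = Δω/(2π) = 5.964e+04 Hz.

(a) f₀ = 186.8 Hz  (b) Q = 0.003132  (c) BW = 5.964e+04 Hz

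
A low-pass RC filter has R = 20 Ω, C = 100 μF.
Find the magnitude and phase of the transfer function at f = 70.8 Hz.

Step 1 — Angular frequency: ω = 2π·70.8 = 444.8 rad/s.
Step 2 — Transfer function: H(jω) = 1/(1 + jωRC).
Step 3 — Denominator: 1 + jωRC = 1 + j·444.8·20·0.0001 = 1 + j0.8897.
Step 4 — H = 0.5582 - j0.4966.
Step 5 — Magnitude: |H| = 0.7471 (-2.5 dB); phase: φ = -41.7°.

|H| = 0.7471 (-2.5 dB), φ = -41.7°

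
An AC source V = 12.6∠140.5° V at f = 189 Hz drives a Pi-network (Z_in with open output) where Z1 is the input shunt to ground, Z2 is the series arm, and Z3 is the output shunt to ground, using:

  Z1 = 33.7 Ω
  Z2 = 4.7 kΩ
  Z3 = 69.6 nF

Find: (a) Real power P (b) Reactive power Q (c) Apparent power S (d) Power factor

Step 1 — Angular frequency: ω = 2π·f = 2π·189 = 1188 rad/s.
Step 2 — Component impedances:
  Z1: Z = R = 33.7 Ω
  Z2: Z = R = 4700 Ω
  Z3: Z = 1/(jωC) = -j/(ω·C) = 0 - j1.21e+04 Ω
Step 3 — With open output, the series arm Z2 and the output shunt Z3 appear in series to ground: Z2 + Z3 = 4700 - j1.21e+04 Ω.
Step 4 — Parallel with input shunt Z1: Z_in = Z1 || (Z2 + Z3) = 33.67 - j0.08141 Ω = 33.67∠-0.1° Ω.
Step 5 — Source phasor: V = 12.6∠140.5° V = -9.722 + j8.015 V.
Step 6 — Current: I = V / Z = -0.2893 + j0.2373 A = 0.3742∠140.6° A.
Step 7 — Complex power: S = V·I* = 4.715 - j0.0114 VA.
Step 8 — Real power: P = Re(S) = 4.715 W.
Step 9 — Reactive power: Q = Im(S) = -0.0114 VAR.
Step 10 — Apparent power: |S| = 4.715 VA.
Step 11 — Power factor: PF = P/|S| = 1 (leading).

(a) P = 4.715 W  (b) Q = -0.0114 VAR  (c) S = 4.715 VA  (d) PF = 1 (leading)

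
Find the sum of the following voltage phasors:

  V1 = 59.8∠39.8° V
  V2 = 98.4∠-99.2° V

Step 1 — Convert each phasor to rectangular form:
  V1 = 59.8·(cos(39.8°) + j·sin(39.8°)) = 45.94 + j38.28 V
  V2 = 98.4·(cos(-99.2°) + j·sin(-99.2°)) = -15.73 - j97.13 V
Step 2 — Sum components: V_total = 30.21 - j58.86 V.
Step 3 — Convert to polar: |V_total| = 66.16 V, ∠V_total = -62.8°.

V_total = 66.16∠-62.8° V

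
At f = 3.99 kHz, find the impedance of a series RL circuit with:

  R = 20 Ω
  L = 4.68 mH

Step 1 — Angular frequency: ω = 2π·f = 2π·3990 = 2.507e+04 rad/s.
Step 2 — Component impedances:
  R: Z = R = 20 Ω
  L: Z = jωL = j·2.507e+04·0.00468 = 0 + j117.3 Ω
Step 3 — Series combination: Z_total = R + L = 20 + j117.3 Ω = 119∠80.3° Ω.

Z = 20 + j117.3 Ω = 119∠80.3° Ω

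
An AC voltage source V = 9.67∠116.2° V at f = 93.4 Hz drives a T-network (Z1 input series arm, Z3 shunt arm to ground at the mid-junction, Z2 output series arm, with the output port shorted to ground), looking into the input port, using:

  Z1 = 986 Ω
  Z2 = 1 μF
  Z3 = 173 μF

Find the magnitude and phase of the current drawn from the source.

Step 1 — Angular frequency: ω = 2π·f = 2π·93.4 = 586.8 rad/s.
Step 2 — Component impedances:
  Z1: Z = R = 986 Ω
  Z2: Z = 1/(jωC) = -j/(ω·C) = 0 - j1704 Ω
  Z3: Z = 1/(jωC) = -j/(ω·C) = 0 - j9.85 Ω
Step 3 — With the output port shorted to ground, the output series arm Z2 runs from the junction to ground; the shunt arm Z3 also runs from the junction to ground. They appear in parallel: Z3 || Z2 = 0 - j9.793 Ω.
Step 4 — Series with input arm Z1: Z_in = Z1 + (Z3 || Z2) = 986 - j9.793 Ω = 986∠-0.6° Ω.
Step 5 — Source phasor: V = 9.67∠116.2° V = -4.269 + j8.676 V.
Step 6 — Ohm's law: I = V / Z_total = (-4.269 + j8.676) / (986 - j9.793) = -0.004417 + j0.008756 A.
Step 7 — Convert to polar: |I| = 0.009807 A, ∠I = 116.8°.

I = 0.009807∠116.8° A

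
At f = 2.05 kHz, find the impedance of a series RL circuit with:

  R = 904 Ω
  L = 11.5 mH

Step 1 — Angular frequency: ω = 2π·f = 2π·2050 = 1.288e+04 rad/s.
Step 2 — Component impedances:
  R: Z = R = 904 Ω
  L: Z = jωL = j·1.288e+04·0.0115 = 0 + j148.1 Ω
Step 3 — Series combination: Z_total = R + L = 904 + j148.1 Ω = 916.1∠9.3° Ω.

Z = 904 + j148.1 Ω = 916.1∠9.3° Ω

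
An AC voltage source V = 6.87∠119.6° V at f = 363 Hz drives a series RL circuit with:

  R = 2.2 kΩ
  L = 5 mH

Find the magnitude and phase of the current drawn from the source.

Step 1 — Angular frequency: ω = 2π·f = 2π·363 = 2281 rad/s.
Step 2 — Component impedances:
  R: Z = R = 2200 Ω
  L: Z = jωL = j·2281·0.005 = 0 + j11.4 Ω
Step 3 — Series combination: Z_total = R + L = 2200 + j11.4 Ω = 2200∠0.3° Ω.
Step 4 — Source phasor: V = 6.87∠119.6° V = -3.393 + j5.973 V.
Step 5 — Ohm's law: I = V / Z_total = (-3.393 + j5.973) / (2200 + j11.4) = -0.001528 + j0.002723 A.
Step 6 — Convert to polar: |I| = 0.003123 A, ∠I = 119.3°.

I = 0.003123∠119.3° A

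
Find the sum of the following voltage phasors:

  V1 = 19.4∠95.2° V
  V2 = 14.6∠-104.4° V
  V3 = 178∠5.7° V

Step 1 — Convert each phasor to rectangular form:
  V1 = 19.4·(cos(95.2°) + j·sin(95.2°)) = -1.758 + j19.32 V
  V2 = 14.6·(cos(-104.4°) + j·sin(-104.4°)) = -3.631 - j14.14 V
  V3 = 178·(cos(5.7°) + j·sin(5.7°)) = 177.1 + j17.68 V
Step 2 — Sum components: V_total = 171.7 + j22.86 V.
Step 3 — Convert to polar: |V_total| = 173.2 V, ∠V_total = 7.6°.

V_total = 173.2∠7.6° V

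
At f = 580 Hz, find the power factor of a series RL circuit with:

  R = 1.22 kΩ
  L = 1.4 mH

Step 1 — Angular frequency: ω = 2π·f = 2π·580 = 3644 rad/s.
Step 2 — Component impedances:
  R: Z = R = 1220 Ω
  L: Z = jωL = j·3644·0.0014 = 0 + j5.102 Ω
Step 3 — Series combination: Z_total = R + L = 1220 + j5.102 Ω = 1220∠0.2° Ω.
Step 4 — Power factor: PF = cos(φ) = Re(Z)/|Z| = 1220/1220 = 1.
Step 5 — Type: Im(Z) = 5.102 ⇒ lagging (phase φ = 0.2°).

PF = 1 (lagging, φ = 0.2°)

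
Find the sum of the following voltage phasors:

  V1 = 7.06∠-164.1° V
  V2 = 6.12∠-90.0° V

Step 1 — Convert each phasor to rectangular form:
  V1 = 7.06·(cos(-164.1°) + j·sin(-164.1°)) = -6.79 - j1.934 V
  V2 = 6.12·(cos(-90.0°) + j·sin(-90.0°)) = 0 - j6.12 V
Step 2 — Sum components: V_total = -6.79 - j8.054 V.
Step 3 — Convert to polar: |V_total| = 10.53 V, ∠V_total = -130.1°.

V_total = 10.53∠-130.1° V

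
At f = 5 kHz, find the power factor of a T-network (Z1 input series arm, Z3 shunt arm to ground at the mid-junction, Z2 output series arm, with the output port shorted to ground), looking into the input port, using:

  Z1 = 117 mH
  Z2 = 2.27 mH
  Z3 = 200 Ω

Step 1 — Angular frequency: ω = 2π·f = 2π·5000 = 3.142e+04 rad/s.
Step 2 — Component impedances:
  Z1: Z = jωL = j·3.142e+04·0.117 = 0 + j3676 Ω
  Z2: Z = jωL = j·3.142e+04·0.00227 = 0 + j71.31 Ω
  Z3: Z = R = 200 Ω
Step 3 — With the output port shorted to ground, the output series arm Z2 runs from the junction to ground; the shunt arm Z3 also runs from the junction to ground. They appear in parallel: Z3 || Z2 = 22.56 + j63.27 Ω.
Step 4 — Series with input arm Z1: Z_in = Z1 + (Z3 || Z2) = 22.56 + j3739 Ω = 3739∠89.7° Ω.
Step 5 — Power factor: PF = cos(φ) = Re(Z)/|Z| = 22.56/3739 = 0.006034.
Step 6 — Type: Im(Z) = 3739 ⇒ lagging (phase φ = 89.7°).

PF = 0.006034 (lagging, φ = 89.7°)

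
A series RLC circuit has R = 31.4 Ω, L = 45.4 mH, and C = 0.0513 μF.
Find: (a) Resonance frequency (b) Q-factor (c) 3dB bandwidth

Step 1 — Resonance: ω₀ = 1/√(LC) = 1/√(0.0454·5.13e-08) = 2.072e+04 rad/s.
Step 2 — f₀ = ω₀/(2π) = 3298 Hz.
Step 3 — Series Q: Q = ω₀L/R = 2.072e+04·0.0454/31.4 = 29.96.
Step 4 — Bandwidth: Δω = ω₀/Q = 691.6 rad/s; BW = Δω/(2π) = 110.1 Hz.

(a) f₀ = 3298 Hz  (b) Q = 29.96  (c) BW = 110.1 Hz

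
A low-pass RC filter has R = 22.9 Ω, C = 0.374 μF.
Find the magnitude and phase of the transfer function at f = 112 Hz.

Step 1 — Angular frequency: ω = 2π·112 = 703.7 rad/s.
Step 2 — Transfer function: H(jω) = 1/(1 + jωRC).
Step 3 — Denominator: 1 + jωRC = 1 + j·703.7·22.9·3.74e-07 = 1 + j0.006027.
Step 4 — H = 1 - j0.006027.
Step 5 — Magnitude: |H| = 1 (-0.0 dB); phase: φ = -0.3°.

|H| = 1 (-0.0 dB), φ = -0.3°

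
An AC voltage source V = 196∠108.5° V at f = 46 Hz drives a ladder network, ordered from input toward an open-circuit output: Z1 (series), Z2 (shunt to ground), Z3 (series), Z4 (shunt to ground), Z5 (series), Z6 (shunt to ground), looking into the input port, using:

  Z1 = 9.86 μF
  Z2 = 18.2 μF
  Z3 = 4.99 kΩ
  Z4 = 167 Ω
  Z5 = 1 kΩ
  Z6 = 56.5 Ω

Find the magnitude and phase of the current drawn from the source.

Step 1 — Angular frequency: ω = 2π·f = 2π·46 = 289 rad/s.
Step 2 — Component impedances:
  Z1: Z = 1/(jωC) = -j/(ω·C) = 0 - j350.9 Ω
  Z2: Z = 1/(jωC) = -j/(ω·C) = 0 - j190.1 Ω
  Z3: Z = R = 4990 Ω
  Z4: Z = R = 167 Ω
  Z5: Z = R = 1000 Ω
  Z6: Z = R = 56.5 Ω
Step 3 — Ladder network (open output): work backward from the far end, alternating series and parallel combinations. Z_in = 7.029 - j540.7 Ω = 540.8∠-89.3° Ω.
Step 4 — Source phasor: V = 196∠108.5° V = -62.19 + j185.9 V.
Step 5 — Ohm's law: I = V / Z_total = (-62.19 + j185.9) / (7.029 - j540.7) = -0.3452 - j0.1105 A.
Step 6 — Convert to polar: |I| = 0.3624 A, ∠I = -162.2°.

I = 0.3624∠-162.2° A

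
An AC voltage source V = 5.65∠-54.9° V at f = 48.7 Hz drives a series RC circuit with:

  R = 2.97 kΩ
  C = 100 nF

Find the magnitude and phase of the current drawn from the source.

Step 1 — Angular frequency: ω = 2π·f = 2π·48.7 = 306 rad/s.
Step 2 — Component impedances:
  R: Z = R = 2970 Ω
  C: Z = 1/(jωC) = -j/(ω·C) = 0 - j3.268e+04 Ω
Step 3 — Series combination: Z_total = R + C = 2970 - j3.268e+04 Ω = 3.282e+04∠-84.8° Ω.
Step 4 — Source phasor: V = 5.65∠-54.9° V = 3.249 - j4.623 V.
Step 5 — Ohm's law: I = V / Z_total = (3.249 - j4.623) / (2970 - j3.268e+04) = 0.0001492 + j8.585e-05 A.
Step 6 — Convert to polar: |I| = 0.0001722 A, ∠I = 29.9°.

I = 0.0001722∠29.9° A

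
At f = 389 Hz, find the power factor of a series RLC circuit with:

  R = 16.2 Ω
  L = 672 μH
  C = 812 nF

Step 1 — Angular frequency: ω = 2π·f = 2π·389 = 2444 rad/s.
Step 2 — Component impedances:
  R: Z = R = 16.2 Ω
  L: Z = jωL = j·2444·0.000672 = 0 + j1.642 Ω
  C: Z = 1/(jωC) = -j/(ω·C) = 0 - j503.9 Ω
Step 3 — Series combination: Z_total = R + L + C = 16.2 - j502.2 Ω = 502.5∠-88.2° Ω.
Step 4 — Power factor: PF = cos(φ) = Re(Z)/|Z| = 16.2/502.5 = 0.03224.
Step 5 — Type: Im(Z) = -502.2 ⇒ leading (phase φ = -88.2°).

PF = 0.03224 (leading, φ = -88.2°)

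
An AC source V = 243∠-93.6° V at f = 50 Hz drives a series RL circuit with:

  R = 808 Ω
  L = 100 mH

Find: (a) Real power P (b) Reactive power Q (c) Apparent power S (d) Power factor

Step 1 — Angular frequency: ω = 2π·f = 2π·50 = 314.2 rad/s.
Step 2 — Component impedances:
  R: Z = R = 808 Ω
  L: Z = jωL = j·314.2·0.1 = 0 + j31.42 Ω
Step 3 — Series combination: Z_total = R + L = 808 + j31.42 Ω = 808.6∠2.2° Ω.
Step 4 — Source phasor: V = 243∠-93.6° V = -15.26 - j242.5 V.
Step 5 — Current: I = V / Z = -0.03051 - j0.299 A = 0.3005∠-95.8° A.
Step 6 — Complex power: S = V·I* = 72.97 + j2.837 VA.
Step 7 — Real power: P = Re(S) = 72.97 W.
Step 8 — Reactive power: Q = Im(S) = 2.837 VAR.
Step 9 — Apparent power: |S| = 73.03 VA.
Step 10 — Power factor: PF = P/|S| = 0.9992 (lagging).

(a) P = 72.97 W  (b) Q = 2.837 VAR  (c) S = 73.03 VA  (d) PF = 0.9992 (lagging)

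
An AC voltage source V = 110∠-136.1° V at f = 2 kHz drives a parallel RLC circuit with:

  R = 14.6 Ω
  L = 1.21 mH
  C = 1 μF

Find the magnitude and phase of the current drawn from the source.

Step 1 — Angular frequency: ω = 2π·f = 2π·2000 = 1.257e+04 rad/s.
Step 2 — Component impedances:
  R: Z = R = 14.6 Ω
  L: Z = jωL = j·1.257e+04·0.00121 = 0 + j15.21 Ω
  C: Z = 1/(jωC) = -j/(ω·C) = 0 - j79.58 Ω
Step 3 — Parallel combination: 1/Z_total = 1/R + 1/L + 1/C; Z_total = 9.106 + j7.073 Ω = 11.53∠37.8° Ω.
Step 4 — Source phasor: V = 110∠-136.1° V = -79.26 - j76.27 V.
Step 5 — Ohm's law: I = V / Z_total = (-79.26 - j76.27) / (9.106 + j7.073) = -9.487 - j1.008 A.
Step 6 — Convert to polar: |I| = 9.54 A, ∠I = -173.9°.

I = 9.54∠-173.9° A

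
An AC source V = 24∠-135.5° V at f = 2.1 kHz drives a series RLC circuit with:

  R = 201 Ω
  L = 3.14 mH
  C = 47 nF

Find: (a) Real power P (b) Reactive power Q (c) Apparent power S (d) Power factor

Step 1 — Angular frequency: ω = 2π·f = 2π·2100 = 1.319e+04 rad/s.
Step 2 — Component impedances:
  R: Z = R = 201 Ω
  L: Z = jωL = j·1.319e+04·0.00314 = 0 + j41.43 Ω
  C: Z = 1/(jωC) = -j/(ω·C) = 0 - j1613 Ω
Step 3 — Series combination: Z_total = R + L + C = 201 - j1571 Ω = 1584∠-82.7° Ω.
Step 4 — Source phasor: V = 24∠-135.5° V = -17.12 - j16.82 V.
Step 5 — Current: I = V / Z = 0.009163 - j0.01207 A = 0.01515∠-52.8° A.
Step 6 — Complex power: S = V·I* = 0.04615 - j0.3607 VA.
Step 7 — Real power: P = Re(S) = 0.04615 W.
Step 8 — Reactive power: Q = Im(S) = -0.3607 VAR.
Step 9 — Apparent power: |S| = 0.3637 VA.
Step 10 — Power factor: PF = P/|S| = 0.1269 (leading).

(a) P = 0.04615 W  (b) Q = -0.3607 VAR  (c) S = 0.3637 VA  (d) PF = 0.1269 (leading)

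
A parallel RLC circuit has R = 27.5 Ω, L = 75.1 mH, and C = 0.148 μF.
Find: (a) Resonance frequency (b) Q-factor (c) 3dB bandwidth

Step 1 — Resonance: ω₀ = 1/√(LC) = 1/√(0.0751·1.48e-07) = 9485 rad/s.
Step 2 — f₀ = ω₀/(2π) = 1510 Hz.
Step 3 — Parallel Q: Q = R/(ω₀L) = 27.5/(9485·0.0751) = 0.03861.
Step 4 — Bandwidth: Δω = ω₀/Q = 2.457e+05 rad/s; BW = Δω/(2π) = 3.91e+04 Hz.

(a) f₀ = 1510 Hz  (b) Q = 0.03861  (c) BW = 3.91e+04 Hz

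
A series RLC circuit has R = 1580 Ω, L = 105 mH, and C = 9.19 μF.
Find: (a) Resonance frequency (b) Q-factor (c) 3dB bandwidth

Step 1 — Resonance: ω₀ = 1/√(LC) = 1/√(0.105·9.19e-06) = 1018 rad/s.
Step 2 — f₀ = ω₀/(2π) = 162 Hz.
Step 3 — Series Q: Q = ω₀L/R = 1018·0.105/1580 = 0.06765.
Step 4 — Bandwidth: Δω = ω₀/Q = 1.505e+04 rad/s; BW = Δω/(2π) = 2395 Hz.

(a) f₀ = 162 Hz  (b) Q = 0.06765  (c) BW = 2395 Hz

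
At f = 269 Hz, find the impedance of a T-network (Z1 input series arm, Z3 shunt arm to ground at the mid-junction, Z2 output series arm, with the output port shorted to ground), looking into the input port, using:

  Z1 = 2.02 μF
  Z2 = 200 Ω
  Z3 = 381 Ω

Step 1 — Angular frequency: ω = 2π·f = 2π·269 = 1690 rad/s.
Step 2 — Component impedances:
  Z1: Z = 1/(jωC) = -j/(ω·C) = 0 - j292.9 Ω
  Z2: Z = R = 200 Ω
  Z3: Z = R = 381 Ω
Step 3 — With the output port shorted to ground, the output series arm Z2 runs from the junction to ground; the shunt arm Z3 also runs from the junction to ground. They appear in parallel: Z3 || Z2 = 131.2 Ω.
Step 4 — Series with input arm Z1: Z_in = Z1 + (Z3 || Z2) = 131.2 - j292.9 Ω = 320.9∠-65.9° Ω.

Z = 131.2 - j292.9 Ω = 320.9∠-65.9° Ω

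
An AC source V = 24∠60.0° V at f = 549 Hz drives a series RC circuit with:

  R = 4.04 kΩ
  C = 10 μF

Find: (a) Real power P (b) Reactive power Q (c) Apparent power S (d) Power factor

Step 1 — Angular frequency: ω = 2π·f = 2π·549 = 3449 rad/s.
Step 2 — Component impedances:
  R: Z = R = 4040 Ω
  C: Z = 1/(jωC) = -j/(ω·C) = 0 - j28.99 Ω
Step 3 — Series combination: Z_total = R + C = 4040 - j28.99 Ω = 4040∠-0.4° Ω.
Step 4 — Source phasor: V = 24∠60.0° V = 12 + j20.78 V.
Step 5 — Current: I = V / Z = 0.002933 + j0.005166 A = 0.00594∠60.4° A.
Step 6 — Complex power: S = V·I* = 0.1426 - j0.001023 VA.
Step 7 — Real power: P = Re(S) = 0.1426 W.
Step 8 — Reactive power: Q = Im(S) = -0.001023 VAR.
Step 9 — Apparent power: |S| = 0.1426 VA.
Step 10 — Power factor: PF = P/|S| = 1 (leading).

(a) P = 0.1426 W  (b) Q = -0.001023 VAR  (c) S = 0.1426 VA  (d) PF = 1 (leading)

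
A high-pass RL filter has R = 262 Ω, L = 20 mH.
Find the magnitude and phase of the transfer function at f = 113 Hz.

Step 1 — Angular frequency: ω = 2π·113 = 710 rad/s.
Step 2 — Transfer function: H(jω) = jωL/(R + jωL).
Step 3 — Numerator jωL = j·14.2; denominator R + jωL = 262 + j14.2.
Step 4 — H = 0.002929 + j0.05404.
Step 5 — Magnitude: |H| = 0.05412 (-25.3 dB); phase: φ = 86.9°.

|H| = 0.05412 (-25.3 dB), φ = 86.9°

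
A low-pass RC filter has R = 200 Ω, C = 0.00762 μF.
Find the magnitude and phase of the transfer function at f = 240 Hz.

Step 1 — Angular frequency: ω = 2π·240 = 1508 rad/s.
Step 2 — Transfer function: H(jω) = 1/(1 + jωRC).
Step 3 — Denominator: 1 + jωRC = 1 + j·1508·200·7.62e-09 = 1 + j0.002298.
Step 4 — H = 1 - j0.002298.
Step 5 — Magnitude: |H| = 1 (-0.0 dB); phase: φ = -0.1°.

|H| = 1 (-0.0 dB), φ = -0.1°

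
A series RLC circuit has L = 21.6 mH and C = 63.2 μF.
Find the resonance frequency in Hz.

Step 1 — Resonance condition Im(Z)=0 gives ω₀ = 1/√(LC).
Step 2 — ω₀ = 1/√(0.0216·6.32e-05) = 855.9 rad/s.
Step 3 — f₀ = ω₀/(2π) = 136.2 Hz.

f₀ = 136.2 Hz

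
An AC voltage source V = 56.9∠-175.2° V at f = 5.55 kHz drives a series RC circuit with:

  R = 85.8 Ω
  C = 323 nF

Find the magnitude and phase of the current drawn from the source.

Step 1 — Angular frequency: ω = 2π·f = 2π·5550 = 3.487e+04 rad/s.
Step 2 — Component impedances:
  R: Z = R = 85.8 Ω
  C: Z = 1/(jωC) = -j/(ω·C) = 0 - j88.78 Ω
Step 3 — Series combination: Z_total = R + C = 85.8 - j88.78 Ω = 123.5∠-46.0° Ω.
Step 4 — Source phasor: V = 56.9∠-175.2° V = -56.7 - j4.761 V.
Step 5 — Ohm's law: I = V / Z_total = (-56.7 - j4.761) / (85.8 - j88.78) = -0.2914 - j0.357 A.
Step 6 — Convert to polar: |I| = 0.4609 A, ∠I = -129.2°.

I = 0.4609∠-129.2° A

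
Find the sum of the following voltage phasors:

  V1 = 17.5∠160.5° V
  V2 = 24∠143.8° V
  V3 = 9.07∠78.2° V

Step 1 — Convert each phasor to rectangular form:
  V1 = 17.5·(cos(160.5°) + j·sin(160.5°)) = -16.5 + j5.842 V
  V2 = 24·(cos(143.8°) + j·sin(143.8°)) = -19.37 + j14.17 V
  V3 = 9.07·(cos(78.2°) + j·sin(78.2°)) = 1.855 + j8.878 V
Step 2 — Sum components: V_total = -34.01 + j28.89 V.
Step 3 — Convert to polar: |V_total| = 44.63 V, ∠V_total = 139.6°.

V_total = 44.63∠139.6° V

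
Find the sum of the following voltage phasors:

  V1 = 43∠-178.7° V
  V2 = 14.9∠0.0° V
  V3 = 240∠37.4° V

Step 1 — Convert each phasor to rectangular form:
  V1 = 43·(cos(-178.7°) + j·sin(-178.7°)) = -42.99 - j0.9756 V
  V2 = 14.9·(cos(0.0°) + j·sin(0.0°)) = 14.9 V
  V3 = 240·(cos(37.4°) + j·sin(37.4°)) = 190.7 + j145.8 V
Step 2 — Sum components: V_total = 162.6 + j144.8 V.
Step 3 — Convert to polar: |V_total| = 217.7 V, ∠V_total = 41.7°.

V_total = 217.7∠41.7° V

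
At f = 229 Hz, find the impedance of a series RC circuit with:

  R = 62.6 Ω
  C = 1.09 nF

Step 1 — Angular frequency: ω = 2π·f = 2π·229 = 1439 rad/s.
Step 2 — Component impedances:
  R: Z = R = 62.6 Ω
  C: Z = 1/(jωC) = -j/(ω·C) = 0 - j6.376e+05 Ω
Step 3 — Series combination: Z_total = R + C = 62.6 - j6.376e+05 Ω = 6.376e+05∠-90.0° Ω.

Z = 62.6 - j6.376e+05 Ω = 6.376e+05∠-90.0° Ω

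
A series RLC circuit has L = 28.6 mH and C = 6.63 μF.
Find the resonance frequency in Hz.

Step 1 — Resonance condition Im(Z)=0 gives ω₀ = 1/√(LC).
Step 2 — ω₀ = 1/√(0.0286·6.63e-06) = 2296 rad/s.
Step 3 — f₀ = ω₀/(2π) = 365.5 Hz.

f₀ = 365.5 Hz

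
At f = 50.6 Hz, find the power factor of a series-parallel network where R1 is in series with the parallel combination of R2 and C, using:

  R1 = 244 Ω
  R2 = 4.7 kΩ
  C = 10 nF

Step 1 — Angular frequency: ω = 2π·f = 2π·50.6 = 317.9 rad/s.
Step 2 — Component impedances:
  R1: Z = R = 244 Ω
  R2: Z = R = 4700 Ω
  C: Z = 1/(jωC) = -j/(ω·C) = 0 - j3.145e+05 Ω
Step 3 — Parallel branch: R2 || C = 1/(1/R2 + 1/C) = 4699 - j70.21 Ω.
Step 4 — Series with R1: Z_total = R1 + (R2 || C) = 4943 - j70.21 Ω = 4943∠-0.8° Ω.
Step 5 — Power factor: PF = cos(φ) = Re(Z)/|Z| = 4943/4943.4 = 0.9999.
Step 6 — Type: Im(Z) = -70.21 ⇒ leading (phase φ = -0.8°).

PF = 0.9999 (leading, φ = -0.8°)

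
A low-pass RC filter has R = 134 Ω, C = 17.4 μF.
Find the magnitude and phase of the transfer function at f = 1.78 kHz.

Step 1 — Angular frequency: ω = 2π·1780 = 1.118e+04 rad/s.
Step 2 — Transfer function: H(jω) = 1/(1 + jωRC).
Step 3 — Denominator: 1 + jωRC = 1 + j·1.118e+04·134·1.74e-05 = 1 + j26.08.
Step 4 — H = 0.001468 - j0.03829.
Step 5 — Magnitude: |H| = 0.03832 (-28.3 dB); phase: φ = -87.8°.

|H| = 0.03832 (-28.3 dB), φ = -87.8°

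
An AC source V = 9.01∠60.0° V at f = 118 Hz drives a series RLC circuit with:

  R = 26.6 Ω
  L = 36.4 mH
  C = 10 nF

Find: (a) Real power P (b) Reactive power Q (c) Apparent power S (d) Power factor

Step 1 — Angular frequency: ω = 2π·f = 2π·118 = 741.4 rad/s.
Step 2 — Component impedances:
  R: Z = R = 26.6 Ω
  L: Z = jωL = j·741.4·0.0364 = 0 + j26.99 Ω
  C: Z = 1/(jωC) = -j/(ω·C) = 0 - j1.349e+05 Ω
Step 3 — Series combination: Z_total = R + L + C = 26.6 - j1.349e+05 Ω = 1.349e+05∠-90.0° Ω.
Step 4 — Source phasor: V = 9.01∠60.0° V = 4.505 + j7.803 V.
Step 5 — Current: I = V / Z = -5.786e-05 + j3.342e-05 A = 6.681e-05∠150.0° A.
Step 6 — Complex power: S = V·I* = 1.187e-07 - j0.000602 VA.
Step 7 — Real power: P = Re(S) = 1.187e-07 W.
Step 8 — Reactive power: Q = Im(S) = -0.000602 VAR.
Step 9 — Apparent power: |S| = 0.000602 VA.
Step 10 — Power factor: PF = P/|S| = 0.0001973 (leading).

(a) P = 1.187e-07 W  (b) Q = -0.000602 VAR  (c) S = 0.000602 VA  (d) PF = 0.0001973 (leading)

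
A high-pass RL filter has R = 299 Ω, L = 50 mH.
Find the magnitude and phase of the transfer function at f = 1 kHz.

Step 1 — Angular frequency: ω = 2π·1000 = 6283 rad/s.
Step 2 — Transfer function: H(jω) = jωL/(R + jωL).
Step 3 — Numerator jωL = j·314.2; denominator R + jωL = 299 + j314.2.
Step 4 — H = 0.5247 + j0.4994.
Step 5 — Magnitude: |H| = 0.7244 (-2.8 dB); phase: φ = 43.6°.

|H| = 0.7244 (-2.8 dB), φ = 43.6°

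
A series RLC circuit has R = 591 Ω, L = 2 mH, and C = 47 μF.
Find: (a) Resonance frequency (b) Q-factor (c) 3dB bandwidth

Step 1 — Resonance condition Im(Z)=0 gives ω₀ = 1/√(LC).
Step 2 — ω₀ = 1/√(0.002·4.7e-05) = 3262 rad/s.
Step 3 — f₀ = ω₀/(2π) = 519.1 Hz.
Step 4 — Series Q: Q = ω₀L/R = 3262·0.002/591 = 0.01104.
Step 5 — 3dB bandwidth: Δω = ω₀/Q = 2.955e+05 rad/s; BW = Δω/(2π) = 4.703e+04 Hz.

(a) f₀ = 519.1 Hz  (b) Q = 0.01104  (c) BW = 4.703e+04 Hz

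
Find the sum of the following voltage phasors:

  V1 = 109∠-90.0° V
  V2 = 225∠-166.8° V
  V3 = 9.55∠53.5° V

Step 1 — Convert each phasor to rectangular form:
  V1 = 109·(cos(-90.0°) + j·sin(-90.0°)) = 0 - j109 V
  V2 = 225·(cos(-166.8°) + j·sin(-166.8°)) = -219.1 - j51.38 V
  V3 = 9.55·(cos(53.5°) + j·sin(53.5°)) = 5.681 + j7.677 V
Step 2 — Sum components: V_total = -213.4 - j152.7 V.
Step 3 — Convert to polar: |V_total| = 262.4 V, ∠V_total = -144.4°.

V_total = 262.4∠-144.4° V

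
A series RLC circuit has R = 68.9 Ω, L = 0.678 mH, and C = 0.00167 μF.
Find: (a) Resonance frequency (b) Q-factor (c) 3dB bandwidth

Step 1 — Resonance: ω₀ = 1/√(LC) = 1/√(0.000678·1.67e-09) = 9.398e+05 rad/s.
Step 2 — f₀ = ω₀/(2π) = 1.496e+05 Hz.
Step 3 — Series Q: Q = ω₀L/R = 9.398e+05·0.000678/68.9 = 9.248.
Step 4 — Bandwidth: Δω = ω₀/Q = 1.016e+05 rad/s; BW = Δω/(2π) = 1.617e+04 Hz.

(a) f₀ = 1.496e+05 Hz  (b) Q = 9.248  (c) BW = 1.617e+04 Hz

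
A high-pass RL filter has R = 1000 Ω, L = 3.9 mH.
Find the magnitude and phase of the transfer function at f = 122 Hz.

Step 1 — Angular frequency: ω = 2π·122 = 766.5 rad/s.
Step 2 — Transfer function: H(jω) = jωL/(R + jωL).
Step 3 — Numerator jωL = j·2.99; denominator R + jωL = 1000 + j2.99.
Step 4 — H = 8.937e-06 + j0.00299.
Step 5 — Magnitude: |H| = 0.00299 (-50.5 dB); phase: φ = 89.8°.

|H| = 0.00299 (-50.5 dB), φ = 89.8°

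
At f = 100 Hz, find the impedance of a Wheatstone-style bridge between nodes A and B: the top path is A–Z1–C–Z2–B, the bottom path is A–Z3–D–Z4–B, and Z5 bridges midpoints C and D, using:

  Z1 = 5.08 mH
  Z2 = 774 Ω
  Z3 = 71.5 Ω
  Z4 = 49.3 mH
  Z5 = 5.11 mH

Step 1 — Angular frequency: ω = 2π·f = 2π·100 = 628.3 rad/s.
Step 2 — Component impedances:
  Z1: Z = jωL = j·628.3·0.00508 = 0 + j3.192 Ω
  Z2: Z = R = 774 Ω
  Z3: Z = R = 71.5 Ω
  Z4: Z = jωL = j·628.3·0.0493 = 0 + j30.98 Ω
  Z5: Z = jωL = j·628.3·0.00511 = 0 + j3.211 Ω
Step 3 — Bridge requires nodal analysis (the Z5 bridge couples midpoints C and D, so the two paths cannot be reduced to a simple series/parallel combination). Setting node B to ground and injecting 1 A at node A, the 3-node admittance system at A, C, D solves to V_A = Z_AB = 2.072 + j37.24 Ω = 37.29∠86.8° Ω.

Z = 2.072 + j37.24 Ω = 37.29∠86.8° Ω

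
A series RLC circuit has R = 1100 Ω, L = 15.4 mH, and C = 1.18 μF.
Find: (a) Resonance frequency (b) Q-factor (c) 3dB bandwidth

Step 1 — Resonance: ω₀ = 1/√(LC) = 1/√(0.0154·1.18e-06) = 7418 rad/s.
Step 2 — f₀ = ω₀/(2π) = 1181 Hz.
Step 3 — Series Q: Q = ω₀L/R = 7418·0.0154/1100 = 0.1039.
Step 4 — Bandwidth: Δω = ω₀/Q = 7.143e+04 rad/s; BW = Δω/(2π) = 1.137e+04 Hz.

(a) f₀ = 1181 Hz  (b) Q = 0.1039  (c) BW = 1.137e+04 Hz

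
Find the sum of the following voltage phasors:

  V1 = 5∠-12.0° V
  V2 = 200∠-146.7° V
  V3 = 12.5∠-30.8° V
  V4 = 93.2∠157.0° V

Step 1 — Convert each phasor to rectangular form:
  V1 = 5·(cos(-12.0°) + j·sin(-12.0°)) = 4.891 - j1.04 V
  V2 = 200·(cos(-146.7°) + j·sin(-146.7°)) = -167.2 - j109.8 V
  V3 = 12.5·(cos(-30.8°) + j·sin(-30.8°)) = 10.74 - j6.401 V
  V4 = 93.2·(cos(157.0°) + j·sin(157.0°)) = -85.79 + j36.42 V
Step 2 — Sum components: V_total = -237.3 - j80.83 V.
Step 3 — Convert to polar: |V_total| = 250.7 V, ∠V_total = -161.2°.

V_total = 250.7∠-161.2° V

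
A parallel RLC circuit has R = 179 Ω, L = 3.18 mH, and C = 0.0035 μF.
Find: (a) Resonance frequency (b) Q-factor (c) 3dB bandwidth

Step 1 — Resonance: ω₀ = 1/√(LC) = 1/√(0.00318·3.5e-09) = 2.997e+05 rad/s.
Step 2 — f₀ = ω₀/(2π) = 4.771e+04 Hz.
Step 3 — Parallel Q: Q = R/(ω₀L) = 179/(2.997e+05·0.00318) = 0.1878.
Step 4 — Bandwidth: Δω = ω₀/Q = 1.596e+06 rad/s; BW = Δω/(2π) = 2.54e+05 Hz.

(a) f₀ = 4.771e+04 Hz  (b) Q = 0.1878  (c) BW = 2.54e+05 Hz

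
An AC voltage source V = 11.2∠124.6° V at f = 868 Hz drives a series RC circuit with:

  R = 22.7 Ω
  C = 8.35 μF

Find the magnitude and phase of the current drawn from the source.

Step 1 — Angular frequency: ω = 2π·f = 2π·868 = 5454 rad/s.
Step 2 — Component impedances:
  R: Z = R = 22.7 Ω
  C: Z = 1/(jωC) = -j/(ω·C) = 0 - j21.96 Ω
Step 3 — Series combination: Z_total = R + C = 22.7 - j21.96 Ω = 31.58∠-44.0° Ω.
Step 4 — Source phasor: V = 11.2∠124.6° V = -6.36 + j9.219 V.
Step 5 — Ohm's law: I = V / Z_total = (-6.36 + j9.219) / (22.7 - j21.96) = -0.3477 + j0.06979 A.
Step 6 — Convert to polar: |I| = 0.3546 A, ∠I = 168.6°.

I = 0.3546∠168.6° A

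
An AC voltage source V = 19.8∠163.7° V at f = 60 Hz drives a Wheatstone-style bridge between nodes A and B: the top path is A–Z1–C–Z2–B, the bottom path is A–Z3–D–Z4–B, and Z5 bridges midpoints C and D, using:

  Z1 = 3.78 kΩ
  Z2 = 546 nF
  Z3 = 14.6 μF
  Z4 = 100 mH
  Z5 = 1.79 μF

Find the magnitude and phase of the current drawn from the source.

Step 1 — Angular frequency: ω = 2π·f = 2π·60 = 377 rad/s.
Step 2 — Component impedances:
  Z1: Z = R = 3780 Ω
  Z2: Z = 1/(jωC) = -j/(ω·C) = 0 - j4858 Ω
  Z3: Z = 1/(jωC) = -j/(ω·C) = 0 - j181.7 Ω
  Z4: Z = jωL = j·377·0.1 = 0 + j37.7 Ω
  Z5: Z = 1/(jωC) = -j/(ω·C) = 0 - j1482 Ω
Step 3 — Bridge requires nodal analysis (the Z5 bridge couples midpoints C and D, so the two paths cannot be reduced to a simple series/parallel combination). Setting node B to ground and injecting 1 A at node A, the 3-node admittance system at A, C, D solves to V_A = Z_AB = 7.048 - j141.3 Ω = 141.5∠-87.1° Ω.
Step 4 — Source phasor: V = 19.8∠163.7° V = -19 + j5.557 V.
Step 5 — Ohm's law: I = V / Z_total = (-19 + j5.557) / (7.048 - j141.3) = -0.04592 - j0.1322 A.
Step 6 — Convert to polar: |I| = 0.1399 A, ∠I = -109.2°.

I = 0.1399∠-109.2° A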